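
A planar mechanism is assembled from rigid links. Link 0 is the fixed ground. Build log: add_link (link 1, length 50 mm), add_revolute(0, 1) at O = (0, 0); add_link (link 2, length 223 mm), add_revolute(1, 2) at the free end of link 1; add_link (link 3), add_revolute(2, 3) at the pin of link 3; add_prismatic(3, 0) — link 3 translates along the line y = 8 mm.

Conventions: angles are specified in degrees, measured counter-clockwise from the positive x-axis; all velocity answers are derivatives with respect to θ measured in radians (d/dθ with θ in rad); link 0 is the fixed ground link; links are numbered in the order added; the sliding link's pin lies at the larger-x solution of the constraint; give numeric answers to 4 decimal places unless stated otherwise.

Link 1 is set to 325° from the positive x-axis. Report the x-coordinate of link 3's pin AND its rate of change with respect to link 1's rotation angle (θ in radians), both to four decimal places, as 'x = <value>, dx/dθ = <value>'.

geometry: r = 50 mm, L = 223 mm, e = 8 mm
crank pin P = (r cos θ, r sin θ) = (40.957602, -28.678822)
h = r sin θ − e = -28.678822 − 8 = -36.678822
x = r cos θ + √(L² − h²) = 40.957602 + 219.962870 = 260.920472
dx/dθ = −r sin θ − h·r cos θ/√(L² − h²) (θ in radians; h = -36.678822) = 35.508504

x = 260.9205, dx/dθ = 35.5085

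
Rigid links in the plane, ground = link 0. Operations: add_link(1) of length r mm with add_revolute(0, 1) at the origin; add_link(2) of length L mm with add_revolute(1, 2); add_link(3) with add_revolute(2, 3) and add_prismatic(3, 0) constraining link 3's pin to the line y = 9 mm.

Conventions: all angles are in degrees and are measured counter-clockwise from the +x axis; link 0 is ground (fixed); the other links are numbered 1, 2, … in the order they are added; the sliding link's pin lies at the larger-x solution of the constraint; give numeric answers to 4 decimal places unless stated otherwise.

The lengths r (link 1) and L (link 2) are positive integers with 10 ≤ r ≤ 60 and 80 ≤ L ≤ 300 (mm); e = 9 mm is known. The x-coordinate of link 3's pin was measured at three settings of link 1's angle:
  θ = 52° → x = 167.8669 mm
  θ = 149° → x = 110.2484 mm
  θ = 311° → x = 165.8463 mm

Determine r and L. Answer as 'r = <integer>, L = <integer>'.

constraint per measurement: (x − r cos θ)² + (r sin θ − e)² = L²
subtracting the θ₁ and θ₂ equations cancels the r² and L² terms:
r = (x₁² − x₂²) / (2[(x₁cos θ₁ + e sin θ₁) − (x₂cos θ₂ + e sin θ₂)]) = 40.0000 → r = 40
L² = (x₁ − r cos θ₁)² + (r sin θ₁ − e)² = 21024.9937 → L = 145.0000 → L = 145
check at θ₃=311°: x = 165.8463 (printed 165.8463) ✓

r = 40, L = 145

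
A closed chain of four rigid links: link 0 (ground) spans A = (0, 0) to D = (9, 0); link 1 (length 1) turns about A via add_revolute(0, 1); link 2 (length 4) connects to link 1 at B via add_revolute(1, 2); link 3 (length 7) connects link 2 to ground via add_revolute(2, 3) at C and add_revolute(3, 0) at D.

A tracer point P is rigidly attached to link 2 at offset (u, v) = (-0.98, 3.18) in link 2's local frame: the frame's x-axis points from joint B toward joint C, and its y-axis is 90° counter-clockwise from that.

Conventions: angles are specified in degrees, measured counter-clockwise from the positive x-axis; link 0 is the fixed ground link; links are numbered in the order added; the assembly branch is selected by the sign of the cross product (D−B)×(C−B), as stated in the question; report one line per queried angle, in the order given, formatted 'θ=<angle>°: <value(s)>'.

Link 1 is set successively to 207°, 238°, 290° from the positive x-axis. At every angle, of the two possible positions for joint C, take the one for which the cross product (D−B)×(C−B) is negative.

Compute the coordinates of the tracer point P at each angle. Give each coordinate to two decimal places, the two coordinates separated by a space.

A=(0,0), D=(9.00,0)
θ=207°: B = A + 1.00·(cos207°, sin207°) = (-0.8910, -0.4540)
θ=207°: |BD| = 9.9014
θ=207°: circle(B,4.00) ∩ circle(D,7.00): a=3.2843, h=2.2833
θ=207°:   candidates: C₊=(2.2851,1.9775) cross=22.608; C₋=(2.4945,-2.5843) cross=-22.608
θ=207°:   branch - wants cross < 0 → take C=(2.4945,-2.5843) (cross=-22.608)
θ=207°: ex = (C−B)/|BC| = (0.8464,-0.5326); ey = (0.5326,0.8464)
θ=207°: P = B + -0.98·ex + 3.18·ey = (-0.0269,2.7594)
θ=238°: B = A + 1.00·(cos238°, sin238°) = (-0.5299, -0.8480)
θ=238°: |BD| = 9.5676
θ=238°: circle(B,4.00) ∩ circle(D,7.00): a=3.0592, h=2.5771
θ=238°:   candidates: C₊=(2.2888,1.9900) cross=24.656; C₋=(2.7457,-3.1438) cross=-24.656
θ=238°:   branch - wants cross < 0 → take C=(2.7457,-3.1438) (cross=-24.656)
θ=238°: ex = (C−B)/|BC| = (0.8189,-0.5739); ey = (0.5739,0.8189)
θ=238°: P = B + -0.98·ex + 3.18·ey = (0.4927,2.3185)
θ=290°: B = A + 1.00·(cos290°, sin290°) = (0.3420, -0.9397)
θ=290°: |BD| = 8.7088
θ=290°: circle(B,4.00) ∩ circle(D,7.00): a=2.4598, h=3.1543
θ=290°:   candidates: C₊=(2.4471,2.4616) cross=27.470; C₋=(3.1278,-3.8101) cross=-27.470
θ=290°:   branch - wants cross < 0 → take C=(3.1278,-3.8101) (cross=-27.470)
θ=290°: ex = (C−B)/|BC| = (0.6964,-0.7176); ey = (0.7176,0.6964)
θ=290°: P = B + -0.98·ex + 3.18·ey = (1.9415,1.9783)

θ=207°: -0.03 2.76
θ=238°: 0.49 2.32
θ=290°: 1.94 1.98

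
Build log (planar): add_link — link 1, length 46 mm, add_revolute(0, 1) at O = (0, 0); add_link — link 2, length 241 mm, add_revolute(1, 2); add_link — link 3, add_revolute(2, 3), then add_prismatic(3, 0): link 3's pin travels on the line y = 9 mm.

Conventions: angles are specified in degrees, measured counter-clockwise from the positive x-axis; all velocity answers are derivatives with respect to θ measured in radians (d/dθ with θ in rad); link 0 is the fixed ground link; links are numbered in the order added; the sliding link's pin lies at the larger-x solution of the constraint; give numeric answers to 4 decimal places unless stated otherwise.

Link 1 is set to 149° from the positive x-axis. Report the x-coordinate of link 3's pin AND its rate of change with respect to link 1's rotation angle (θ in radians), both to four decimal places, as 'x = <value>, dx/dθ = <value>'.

geometry: r = 46 mm, L = 241 mm, e = 9 mm
crank pin P = (r cos θ, r sin θ) = (-39.429696, 23.691751)
h = r sin θ − e = 23.691751 − 9 = 14.691751
x = r cos θ + √(L² − h²) = -39.429696 + 240.551767 = 201.122071
dx/dθ = −r sin θ − h·r cos θ/√(L² − h²) (θ in radians; h = 14.691751) = -21.283574

x = 201.1221, dx/dθ = -21.2836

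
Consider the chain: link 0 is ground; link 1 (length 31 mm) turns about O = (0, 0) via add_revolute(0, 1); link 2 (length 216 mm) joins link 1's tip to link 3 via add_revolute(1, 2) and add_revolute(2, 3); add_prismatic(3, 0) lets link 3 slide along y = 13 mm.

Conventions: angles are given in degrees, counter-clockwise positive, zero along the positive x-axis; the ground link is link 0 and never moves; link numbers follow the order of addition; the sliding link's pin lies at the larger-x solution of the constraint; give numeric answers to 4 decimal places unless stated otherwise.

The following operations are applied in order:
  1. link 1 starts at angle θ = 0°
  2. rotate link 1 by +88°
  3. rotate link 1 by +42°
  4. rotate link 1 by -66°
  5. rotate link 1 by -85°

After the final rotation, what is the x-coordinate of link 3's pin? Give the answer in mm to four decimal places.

geometry: r = 31 mm, L = 216 mm, e = 13 mm; θ starts at 0°
rotate link 1 by +88°: θ ← 0° +88° = 88°
rotate link 1 by +42°: θ ← 88° +42° = 130°
rotate link 1 by -66°: θ ← 130° -66° = 64°
rotate link 1 by -85°: θ ← 64° -85° = -21°
crank pin P = (r cos θ, r sin θ) = (28.940993, -11.109406)
h = r sin θ − e = -11.109406 − 13 = -24.109406
x = r cos θ + √(L² − h²) = 28.940993 + 214.650266 = 243.591259

243.5913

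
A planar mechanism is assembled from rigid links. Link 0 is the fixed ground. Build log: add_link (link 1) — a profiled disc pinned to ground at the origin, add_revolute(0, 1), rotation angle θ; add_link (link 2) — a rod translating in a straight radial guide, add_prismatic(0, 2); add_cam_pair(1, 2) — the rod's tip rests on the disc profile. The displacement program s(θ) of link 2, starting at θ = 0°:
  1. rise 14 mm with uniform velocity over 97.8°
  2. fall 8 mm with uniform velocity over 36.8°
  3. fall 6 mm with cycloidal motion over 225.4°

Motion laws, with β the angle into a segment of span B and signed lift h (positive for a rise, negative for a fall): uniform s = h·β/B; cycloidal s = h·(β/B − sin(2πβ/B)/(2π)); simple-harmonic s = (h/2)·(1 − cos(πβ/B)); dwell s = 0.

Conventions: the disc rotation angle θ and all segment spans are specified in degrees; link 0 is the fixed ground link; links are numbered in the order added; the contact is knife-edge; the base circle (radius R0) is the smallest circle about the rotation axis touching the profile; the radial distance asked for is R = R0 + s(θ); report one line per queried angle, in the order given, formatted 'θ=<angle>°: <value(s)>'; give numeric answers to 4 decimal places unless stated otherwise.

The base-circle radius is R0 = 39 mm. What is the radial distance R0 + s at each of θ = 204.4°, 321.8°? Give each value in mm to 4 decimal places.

seg 1 [0°–97.8°] uniform, h=14: full span → s += 14 → s = 14.0000
seg 2 [97.8°–134.6°] uniform, h=-8: full span → s += -8 → s = 6.0000
seg 3 [134.6°–360°] cycloidal, h=-6: θ=204.4° here. β=69.8, B=225.4. -6·(0.3097 − sin(2π·0.3097)/(2π)) = -0.9694 → s = 5.0306
seg 3 [134.6°–360°] cycloidal, h=-6: θ=321.8° here. β=187.2, B=225.4. -6·(0.8305 − sin(2π·0.8305)/(2π)) = -5.8184 → s = 0.1816
θ=204.4°: R = R0 + s = 39 + 5.0306 = 44.0306
θ=321.8°: R = R0 + s = 39 + 0.1816 = 39.1816

θ=204.4°: 44.0306
θ=321.8°: 39.1816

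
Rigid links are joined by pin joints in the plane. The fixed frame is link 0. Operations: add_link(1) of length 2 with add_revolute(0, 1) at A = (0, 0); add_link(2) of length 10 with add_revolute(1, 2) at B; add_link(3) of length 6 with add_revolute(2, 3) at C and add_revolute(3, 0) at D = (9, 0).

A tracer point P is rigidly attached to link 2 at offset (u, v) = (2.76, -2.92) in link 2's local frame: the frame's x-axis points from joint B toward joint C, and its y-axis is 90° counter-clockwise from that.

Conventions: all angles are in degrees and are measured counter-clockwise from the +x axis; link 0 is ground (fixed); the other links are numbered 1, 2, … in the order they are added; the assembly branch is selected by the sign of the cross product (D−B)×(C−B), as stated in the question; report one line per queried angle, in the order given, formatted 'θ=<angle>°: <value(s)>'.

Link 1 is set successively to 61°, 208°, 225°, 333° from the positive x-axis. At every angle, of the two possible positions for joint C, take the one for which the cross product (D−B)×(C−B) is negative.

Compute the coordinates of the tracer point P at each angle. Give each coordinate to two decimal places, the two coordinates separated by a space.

A=(0,0), D=(9.00,0)
θ=61°: B = A + 2.00·(cos61°, sin61°) = (0.9696, 1.7492)
θ=61°: |BD| = 8.2187
θ=61°: circle(B,10.00) ∩ circle(D,6.00): a=8.0029, h=5.9961
θ=61°:   candidates: C₊=(10.0654,5.9047) cross=49.280; C₋=(7.5130,-5.8128) cross=-49.280
θ=61°:   branch - wants cross < 0 → take C=(7.5130,-5.8128) (cross=-49.280)
θ=61°: ex = (C−B)/|BC| = (0.6543,-0.7562); ey = (0.7562,0.6543)
θ=61°: P = B + 2.76·ex + -2.92·ey = (0.5675,-2.2485)
θ=208°: B = A + 2.00·(cos208°, sin208°) = (-1.7659, -0.9389)
θ=208°: |BD| = 10.8068
θ=208°: circle(B,10.00) ∩ circle(D,6.00): a=8.3645, h=5.4804
θ=208°:   candidates: C₊=(6.0908,5.2475) cross=59.226; C₋=(7.0431,-5.6719) cross=-59.226
θ=208°:   branch - wants cross < 0 → take C=(7.0431,-5.6719) (cross=-59.226)
θ=208°: ex = (C−B)/|BC| = (0.8809,-0.4733); ey = (0.4733,0.8809)
θ=208°: P = B + 2.76·ex + -2.92·ey = (-0.7166,-4.8175)
θ=225°: B = A + 2.00·(cos225°, sin225°) = (-1.4142, -1.4142)
θ=225°: |BD| = 10.5098
θ=225°: circle(B,10.00) ∩ circle(D,6.00): a=8.2997, h=5.5781
θ=225°:   candidates: C₊=(6.0594,5.2300) cross=58.625; C₋=(7.5606,-5.8248) cross=-58.625
θ=225°:   branch - wants cross < 0 → take C=(7.5606,-5.8248) (cross=-58.625)
θ=225°: ex = (C−B)/|BC| = (0.8975,-0.4411); ey = (0.4411,0.8975)
θ=225°: P = B + 2.76·ex + -2.92·ey = (-0.2251,-5.2522)
θ=333°: B = A + 2.00·(cos333°, sin333°) = (1.7820, -0.9080)
θ=333°: |BD| = 7.2749
θ=333°: circle(B,10.00) ∩ circle(D,6.00): a=8.0361, h=5.9515
θ=333°:   candidates: C₊=(9.0125,6.0000) cross=43.296; C₋=(10.4981,-5.8100) cross=-43.296
θ=333°:   branch - wants cross < 0 → take C=(10.4981,-5.8100) (cross=-43.296)
θ=333°: ex = (C−B)/|BC| = (0.8716,-0.4902); ey = (0.4902,0.8716)
θ=333°: P = B + 2.76·ex + -2.92·ey = (2.7563,-4.8060)

θ=61°: 0.57 -2.25
θ=208°: -0.72 -4.82
θ=225°: -0.23 -5.25
θ=333°: 2.76 -4.81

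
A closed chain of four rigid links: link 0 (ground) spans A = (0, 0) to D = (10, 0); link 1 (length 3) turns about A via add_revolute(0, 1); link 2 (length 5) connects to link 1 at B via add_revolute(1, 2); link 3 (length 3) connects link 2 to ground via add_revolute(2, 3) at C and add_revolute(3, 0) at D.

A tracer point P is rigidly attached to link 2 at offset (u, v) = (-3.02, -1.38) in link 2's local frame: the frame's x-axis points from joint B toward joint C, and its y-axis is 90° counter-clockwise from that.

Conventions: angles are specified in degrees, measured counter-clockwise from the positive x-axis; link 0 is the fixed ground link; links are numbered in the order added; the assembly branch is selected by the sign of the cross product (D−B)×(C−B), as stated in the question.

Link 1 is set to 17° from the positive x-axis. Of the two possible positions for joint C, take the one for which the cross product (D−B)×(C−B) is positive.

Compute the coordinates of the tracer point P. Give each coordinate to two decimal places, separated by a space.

A=(0,0), D=(10.00,0)
B = A + 3.00·(cos17°, sin17°) = (2.8689, 0.8771)
|BD| = 7.1848
circle(B,5.00) ∩ circle(D,3.00): a=4.7059, h=1.6896
  candidates: C₊=(7.7459,1.9796) cross=12.140; C₋=(7.3333,-1.3743) cross=-12.140
  branch + wants cross > 0 → take C=(7.7459,1.9796) (cross=12.140)
ex = (C−B)/|BC| = (0.9754,0.2205); ey = (-0.2205,0.9754)
P = B + -3.02·ex + -1.38·ey = (0.2275,-1.1348)

0.23 -1.13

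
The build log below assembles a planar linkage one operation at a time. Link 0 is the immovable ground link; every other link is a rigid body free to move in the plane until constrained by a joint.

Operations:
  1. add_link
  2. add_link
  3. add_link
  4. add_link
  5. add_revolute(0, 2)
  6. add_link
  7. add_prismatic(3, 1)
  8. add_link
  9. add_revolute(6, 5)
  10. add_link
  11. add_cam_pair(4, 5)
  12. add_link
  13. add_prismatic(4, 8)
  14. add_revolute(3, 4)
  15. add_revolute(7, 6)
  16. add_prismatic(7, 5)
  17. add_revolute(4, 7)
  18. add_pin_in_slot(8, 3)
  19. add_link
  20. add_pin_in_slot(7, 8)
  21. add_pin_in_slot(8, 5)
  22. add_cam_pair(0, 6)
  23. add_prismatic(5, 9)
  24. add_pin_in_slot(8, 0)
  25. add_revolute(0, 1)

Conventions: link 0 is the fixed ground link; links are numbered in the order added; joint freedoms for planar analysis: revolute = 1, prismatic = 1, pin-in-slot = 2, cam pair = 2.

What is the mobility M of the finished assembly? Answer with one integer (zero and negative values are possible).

link 0 = ground. State L|J1|J2 = 1|0|0
+link1  2|0|0
+link2  3|0|0
+link3  4|0|0
+link4  5|0|0
R(0,2) f=1→J1  5|1|0
+link5  6|1|0
P(3,1) f=1→J1  6|2|0
+link6  7|2|0
R(6,5) f=1→J1  7|3|0
+link7  8|3|0
C(4,5) f=2→J2  8|3|1
+link8  9|3|1
P(4,8) f=1→J1  9|4|1
R(3,4) f=1→J1  9|5|1
R(7,6) f=1→J1  9|6|1
P(7,5) f=1→J1  9|7|1
R(4,7) f=1→J1  9|8|1
PS(8,3) f=2→J2  9|8|2
+link9  10|8|2
PS(7,8) f=2→J2  10|8|3
PS(8,5) f=2→J2  10|8|4
C(0,6) f=2→J2  10|8|5
P(5,9) f=1→J1  10|9|5
PS(8,0) f=2→J2  10|9|6
R(0,1) f=1→J1  10|10|6
M = 3(10−1)−2·10−6 = 27−20−6 = 1

M = 1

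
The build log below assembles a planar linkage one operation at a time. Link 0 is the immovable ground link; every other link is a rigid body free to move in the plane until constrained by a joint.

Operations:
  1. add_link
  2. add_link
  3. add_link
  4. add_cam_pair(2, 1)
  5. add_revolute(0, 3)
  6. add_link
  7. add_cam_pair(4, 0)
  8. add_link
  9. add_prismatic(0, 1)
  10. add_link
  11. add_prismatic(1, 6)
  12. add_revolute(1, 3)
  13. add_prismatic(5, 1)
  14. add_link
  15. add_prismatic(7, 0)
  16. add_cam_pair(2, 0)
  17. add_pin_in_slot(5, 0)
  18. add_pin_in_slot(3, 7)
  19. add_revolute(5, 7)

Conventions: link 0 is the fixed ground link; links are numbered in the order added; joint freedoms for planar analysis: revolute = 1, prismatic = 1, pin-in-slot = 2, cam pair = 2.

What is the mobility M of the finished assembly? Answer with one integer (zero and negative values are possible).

link 0 = ground. State L|J1|J2 = 1|0|0
+link1  2|0|0
+link2  3|0|0
+link3  4|0|0
C(2,1) f=2→J2  4|0|1
R(0,3) f=1→J1  4|1|1
+link4  5|1|1
C(4,0) f=2→J2  5|1|2
+link5  6|1|2
P(0,1) f=1→J1  6|2|2
+link6  7|2|2
P(1,6) f=1→J1  7|3|2
R(1,3) f=1→J1  7|4|2
P(5,1) f=1→J1  7|5|2
+link7  8|5|2
P(7,0) f=1→J1  8|6|2
C(2,0) f=2→J2  8|6|3
PS(5,0) f=2→J2  8|6|4
PS(3,7) f=2→J2  8|6|5
R(5,7) f=1→J1  8|7|5
M = 3(8−1)−2·7−5 = 21−14−5 = 2

M = 2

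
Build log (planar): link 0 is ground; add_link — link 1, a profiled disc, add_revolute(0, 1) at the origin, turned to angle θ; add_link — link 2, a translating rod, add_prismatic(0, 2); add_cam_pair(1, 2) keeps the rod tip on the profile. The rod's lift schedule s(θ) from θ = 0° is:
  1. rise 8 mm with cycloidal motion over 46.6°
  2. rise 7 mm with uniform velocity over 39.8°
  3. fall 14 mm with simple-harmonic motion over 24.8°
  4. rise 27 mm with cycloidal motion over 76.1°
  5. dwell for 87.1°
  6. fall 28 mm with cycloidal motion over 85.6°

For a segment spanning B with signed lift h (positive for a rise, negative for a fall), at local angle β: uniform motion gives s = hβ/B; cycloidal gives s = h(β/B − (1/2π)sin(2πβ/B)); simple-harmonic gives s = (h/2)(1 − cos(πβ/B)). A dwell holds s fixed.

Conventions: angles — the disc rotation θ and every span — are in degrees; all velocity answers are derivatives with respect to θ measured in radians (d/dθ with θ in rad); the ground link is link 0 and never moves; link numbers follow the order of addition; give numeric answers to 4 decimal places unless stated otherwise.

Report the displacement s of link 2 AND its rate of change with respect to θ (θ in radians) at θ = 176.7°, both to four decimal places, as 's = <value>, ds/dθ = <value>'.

seg 1 [0°–46.6°] cycloidal, h=8: full span → s += 8 → s = 8.0000
seg 2 [46.6°–86.4°] uniform, h=7: full span → s += 7 → s = 15.0000
seg 3 [86.4°–111.2°] simple-harmonic, h=-14: full span → s += -14 → s = 1.0000
seg 4 [111.2°–187.3°] cycloidal, h=27: θ=176.7° here. β=65.5, B=76.1. 27·(0.8607 − sin(2π·0.8607)/(2π)) = 26.5380 → s = 27.5380
velocity in seg [111.2°–187.3°] (cycloidal), θ in radians: β = 65.5° = 1.1432 rad, B = 76.1° = 1.3282 rad; ds/dθ = (h/B)(1 − cos(2πβ/B)) = (27/1.3282)(1 − cos(2π·0.8607)) = 7.300860 mm/rad

s = 27.5380, ds/dθ = 7.3009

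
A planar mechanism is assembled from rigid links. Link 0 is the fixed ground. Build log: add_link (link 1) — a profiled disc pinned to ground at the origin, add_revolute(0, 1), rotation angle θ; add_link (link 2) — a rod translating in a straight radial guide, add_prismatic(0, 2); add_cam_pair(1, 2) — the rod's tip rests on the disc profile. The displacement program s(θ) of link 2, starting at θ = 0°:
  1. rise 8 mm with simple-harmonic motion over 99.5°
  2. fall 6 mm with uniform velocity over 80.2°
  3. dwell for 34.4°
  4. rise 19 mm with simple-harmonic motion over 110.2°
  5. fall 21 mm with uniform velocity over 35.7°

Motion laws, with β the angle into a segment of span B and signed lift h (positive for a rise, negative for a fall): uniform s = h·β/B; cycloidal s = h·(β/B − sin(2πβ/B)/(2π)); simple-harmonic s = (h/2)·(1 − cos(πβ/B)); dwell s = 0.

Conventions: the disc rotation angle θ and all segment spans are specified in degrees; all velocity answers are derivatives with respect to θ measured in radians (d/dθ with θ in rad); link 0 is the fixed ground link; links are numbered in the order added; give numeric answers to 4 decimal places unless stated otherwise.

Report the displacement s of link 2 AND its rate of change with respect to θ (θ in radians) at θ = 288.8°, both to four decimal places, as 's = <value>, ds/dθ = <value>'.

seg 1 [0°–99.5°] simple-harmonic, h=8: full span → s += 8 → s = 8.0000
seg 2 [99.5°–179.7°] uniform, h=-6: full span → s += -6 → s = 2.0000
seg 3 [179.7°–214.1°] dwell: s stays 2.0000
seg 4 [214.1°–324.3°] simple-harmonic, h=19: θ=288.8° here. β=74.7, B=110.2. 19/2·(1 − cos(π·0.6779)) = 14.5363 → s = 16.5363
velocity in seg [214.1°–324.3°] (simple-harmonic), θ in radians: β = 74.7° = 1.3038 rad, B = 110.2° = 1.9234 rad; ds/dθ = (πh/(2B)) sin(πβ/B) = (π·19/(2·1.9234)) sin(π·0.6779) = 13.157283 mm/rad

s = 16.5363, ds/dθ = 13.1573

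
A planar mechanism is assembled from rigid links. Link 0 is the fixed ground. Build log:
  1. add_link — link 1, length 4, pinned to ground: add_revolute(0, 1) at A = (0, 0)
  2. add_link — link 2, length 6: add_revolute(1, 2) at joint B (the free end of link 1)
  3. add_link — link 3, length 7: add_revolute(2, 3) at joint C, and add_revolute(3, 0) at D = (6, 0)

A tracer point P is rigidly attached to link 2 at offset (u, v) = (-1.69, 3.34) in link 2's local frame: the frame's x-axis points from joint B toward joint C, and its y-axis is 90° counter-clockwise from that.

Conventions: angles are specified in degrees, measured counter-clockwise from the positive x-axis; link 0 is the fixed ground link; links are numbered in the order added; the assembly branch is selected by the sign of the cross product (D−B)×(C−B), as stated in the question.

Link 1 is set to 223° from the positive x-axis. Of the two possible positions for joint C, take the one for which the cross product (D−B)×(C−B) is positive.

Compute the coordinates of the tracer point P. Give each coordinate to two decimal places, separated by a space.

A=(0,0), D=(6.00,0)
B = A + 4.00·(cos223°, sin223°) = (-2.9254, -2.7280)
|BD| = 9.3330
circle(B,6.00) ∩ circle(D,7.00): a=3.9700, h=4.4987
  candidates: C₊=(-0.4437,2.7347) cross=41.987; C₋=(2.1862,-5.8698) cross=-41.987
  branch + wants cross > 0 → take C=(-0.4437,2.7347) (cross=41.987)
ex = (C−B)/|BC| = (0.4136,0.9105); ey = (-0.9105,0.4136)
P = B + -1.69·ex + 3.34·ey = (-6.6653,-2.8852)

-6.67 -2.89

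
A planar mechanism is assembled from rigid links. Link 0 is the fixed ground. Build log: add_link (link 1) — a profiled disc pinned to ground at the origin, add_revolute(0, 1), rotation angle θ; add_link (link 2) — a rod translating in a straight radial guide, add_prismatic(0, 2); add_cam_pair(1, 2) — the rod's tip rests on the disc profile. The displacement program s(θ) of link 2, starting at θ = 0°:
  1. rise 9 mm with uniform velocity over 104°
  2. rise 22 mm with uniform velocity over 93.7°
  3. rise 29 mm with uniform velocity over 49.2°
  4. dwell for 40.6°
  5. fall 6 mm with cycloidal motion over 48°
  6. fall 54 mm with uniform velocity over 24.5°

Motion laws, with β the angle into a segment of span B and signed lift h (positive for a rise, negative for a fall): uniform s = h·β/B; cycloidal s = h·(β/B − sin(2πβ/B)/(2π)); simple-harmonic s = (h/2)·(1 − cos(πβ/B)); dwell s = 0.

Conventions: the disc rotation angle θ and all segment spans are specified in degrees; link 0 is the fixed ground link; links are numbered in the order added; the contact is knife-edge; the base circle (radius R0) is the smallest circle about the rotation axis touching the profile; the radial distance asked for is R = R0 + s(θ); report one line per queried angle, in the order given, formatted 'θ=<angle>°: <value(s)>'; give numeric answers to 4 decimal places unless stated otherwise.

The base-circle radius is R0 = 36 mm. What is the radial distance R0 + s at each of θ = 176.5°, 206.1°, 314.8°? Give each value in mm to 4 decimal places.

seg 1 [0°–104°] uniform, h=9: full span → s += 9 → s = 9.0000
seg 2 [104°–197.7°] uniform, h=22: θ=176.5° here. β=72.5, B=93.7. 22·72.5/93.7 = 17.0224 → s = 26.0224
seg 2 [104°–197.7°] uniform, h=22: full span → s += 22 → s = 31.0000
seg 3 [197.7°–246.9°] uniform, h=29: θ=206.1° here. β=8.4, B=49.2. 29·8.4/49.2 = 4.9512 → s = 35.9512
seg 3 [197.7°–246.9°] uniform, h=29: full span → s += 29 → s = 60.0000
seg 4 [246.9°–287.5°] dwell: s stays 60.0000
seg 5 [287.5°–335.5°] cycloidal, h=-6: θ=314.8° here. β=27.3, B=48. -6·(0.5688 − sin(2π·0.5688)/(2π)) = -3.8123 → s = 56.1877
θ=176.5°: R = R0 + s = 36 + 26.0224 = 62.0224
θ=206.1°: R = R0 + s = 36 + 35.9512 = 71.9512
θ=314.8°: R = R0 + s = 36 + 56.1877 = 92.1877

θ=176.5°: 62.0224
θ=206.1°: 71.9512
θ=314.8°: 92.1877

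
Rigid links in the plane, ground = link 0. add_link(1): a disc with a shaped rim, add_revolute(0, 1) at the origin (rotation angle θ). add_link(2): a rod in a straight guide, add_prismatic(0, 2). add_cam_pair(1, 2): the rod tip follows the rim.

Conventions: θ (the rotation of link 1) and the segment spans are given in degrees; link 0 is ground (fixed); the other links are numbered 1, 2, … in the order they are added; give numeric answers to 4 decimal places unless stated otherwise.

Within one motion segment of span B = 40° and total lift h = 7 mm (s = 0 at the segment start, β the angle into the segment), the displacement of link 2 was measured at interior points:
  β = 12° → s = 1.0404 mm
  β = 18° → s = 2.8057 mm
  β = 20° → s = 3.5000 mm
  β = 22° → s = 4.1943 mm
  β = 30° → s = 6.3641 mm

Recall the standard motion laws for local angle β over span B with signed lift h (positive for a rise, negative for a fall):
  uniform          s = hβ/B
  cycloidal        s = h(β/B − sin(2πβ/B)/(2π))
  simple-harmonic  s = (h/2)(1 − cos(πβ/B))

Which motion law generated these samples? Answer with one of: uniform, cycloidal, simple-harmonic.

candidates at β/B = r: uniform s = h·r (linear in β); cycloidal s = h·(r − sin(2πr)/(2π)); simple-harmonic s = (h/2)(1 − cos(πr))
β=12°: printed 1.0404 | uniform 2.1000, cycloidal 1.0404, simple-harmonic 1.4428
β=18°: printed 2.8057 | uniform 3.1500, cycloidal 2.8057, simple-harmonic 2.9525
β=20°: printed 3.5000 | uniform 3.5000, cycloidal 3.5000, simple-harmonic 3.5000
β=22°: printed 4.1943 | uniform 3.8500, cycloidal 4.1943, simple-harmonic 4.0475
β=30°: printed 6.3641 | uniform 5.2500, cycloidal 6.3641, simple-harmonic 5.9749
only one law matches every sample → cycloidal

cycloidal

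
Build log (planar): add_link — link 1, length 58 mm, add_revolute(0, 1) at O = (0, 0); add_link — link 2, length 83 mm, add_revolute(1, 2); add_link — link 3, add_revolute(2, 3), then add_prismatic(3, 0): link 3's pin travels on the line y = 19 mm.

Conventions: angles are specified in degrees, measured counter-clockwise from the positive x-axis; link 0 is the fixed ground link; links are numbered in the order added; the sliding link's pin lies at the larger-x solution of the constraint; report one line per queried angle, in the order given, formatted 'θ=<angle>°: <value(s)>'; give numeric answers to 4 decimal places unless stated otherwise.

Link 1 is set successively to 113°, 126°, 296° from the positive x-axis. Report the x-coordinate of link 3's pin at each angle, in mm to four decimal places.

geometry: r = 58 mm, L = 83 mm, e = 19 mm
θ=113°: crank pin P = (r cos θ, r sin θ) = (-22.662405, 53.389282)
θ=113°: h = r sin θ − e = 53.389282 − 19 = 34.389282
θ=113°: x = r cos θ + √(L² − h²) = -22.662405 + 75.540567 = 52.878162
θ=126°: crank pin P = (r cos θ, r sin θ) = (-34.091545, 46.922986)
θ=126°: h = r sin θ − e = 46.922986 − 19 = 27.922986
θ=126°: x = r cos θ + √(L² − h²) = -34.091545 + 78.162055 = 44.070511
θ=296°: crank pin P = (r cos θ, r sin θ) = (25.425527, -52.130055)
θ=296°: h = r sin θ − e = -52.130055 − 19 = -71.130055
θ=296°: x = r cos θ + √(L² − h²) = 25.425527 + 42.772834 = 68.198360

θ=113°: 52.8782
θ=126°: 44.0705
θ=296°: 68.1984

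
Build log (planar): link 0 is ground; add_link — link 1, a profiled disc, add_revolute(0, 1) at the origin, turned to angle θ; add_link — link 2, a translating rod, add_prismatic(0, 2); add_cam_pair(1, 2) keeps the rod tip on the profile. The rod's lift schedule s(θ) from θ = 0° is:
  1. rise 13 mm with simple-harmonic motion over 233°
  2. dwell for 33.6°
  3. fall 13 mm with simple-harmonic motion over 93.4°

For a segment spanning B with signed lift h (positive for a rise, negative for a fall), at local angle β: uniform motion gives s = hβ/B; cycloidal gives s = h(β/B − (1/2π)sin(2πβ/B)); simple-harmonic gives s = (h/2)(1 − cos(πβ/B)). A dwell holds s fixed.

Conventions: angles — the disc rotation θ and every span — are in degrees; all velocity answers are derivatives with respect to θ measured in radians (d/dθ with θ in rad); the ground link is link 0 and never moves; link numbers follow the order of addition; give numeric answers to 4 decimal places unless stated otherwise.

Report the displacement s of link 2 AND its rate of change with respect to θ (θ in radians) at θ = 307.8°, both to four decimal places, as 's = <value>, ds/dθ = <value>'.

seg 1 [0°–233°] simple-harmonic, h=13: full span → s += 13 → s = 13.0000
seg 2 [233°–266.6°] dwell: s stays 13.0000
seg 3 [266.6°–360°] simple-harmonic, h=-13: θ=307.8° here. β=41.2, B=93.4. -13/2·(1 − cos(π·0.4411)) = -5.3044 → s = 7.6956
velocity in seg [266.6°–360°] (simple-harmonic), θ in radians: β = 41.2° = 0.7191 rad, B = 93.4° = 1.6301 rad; ds/dθ = (πh/(2B)) sin(πβ/B) = (π·(-13)/(2·1.6301)) sin(π·0.4411) = -12.313019 mm/rad

s = 7.6956, ds/dθ = -12.3130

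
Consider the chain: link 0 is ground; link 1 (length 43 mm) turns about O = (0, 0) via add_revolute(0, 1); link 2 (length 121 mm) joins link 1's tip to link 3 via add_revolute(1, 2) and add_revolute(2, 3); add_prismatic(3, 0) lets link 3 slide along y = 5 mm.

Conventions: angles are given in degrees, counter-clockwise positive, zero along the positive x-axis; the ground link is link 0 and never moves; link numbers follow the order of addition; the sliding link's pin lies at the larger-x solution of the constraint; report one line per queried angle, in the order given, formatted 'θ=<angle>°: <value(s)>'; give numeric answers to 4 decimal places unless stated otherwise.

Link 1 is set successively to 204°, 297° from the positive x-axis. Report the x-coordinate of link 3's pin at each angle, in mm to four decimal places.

geometry: r = 43 mm, L = 121 mm, e = 5 mm
θ=204°: crank pin P = (r cos θ, r sin θ) = (-39.282455, -17.489676)
θ=204°: h = r sin θ − e = -17.489676 − 5 = -22.489676
θ=204°: x = r cos θ + √(L² − h²) = -39.282455 + 118.891608 = 79.609153
θ=297°: crank pin P = (r cos θ, r sin θ) = (19.521591, -38.313281)
θ=297°: h = r sin θ − e = -38.313281 − 5 = -43.313281
θ=297°: x = r cos θ + √(L² − h²) = 19.521591 + 112.982121 = 132.503713

θ=204°: 79.6092
θ=297°: 132.5037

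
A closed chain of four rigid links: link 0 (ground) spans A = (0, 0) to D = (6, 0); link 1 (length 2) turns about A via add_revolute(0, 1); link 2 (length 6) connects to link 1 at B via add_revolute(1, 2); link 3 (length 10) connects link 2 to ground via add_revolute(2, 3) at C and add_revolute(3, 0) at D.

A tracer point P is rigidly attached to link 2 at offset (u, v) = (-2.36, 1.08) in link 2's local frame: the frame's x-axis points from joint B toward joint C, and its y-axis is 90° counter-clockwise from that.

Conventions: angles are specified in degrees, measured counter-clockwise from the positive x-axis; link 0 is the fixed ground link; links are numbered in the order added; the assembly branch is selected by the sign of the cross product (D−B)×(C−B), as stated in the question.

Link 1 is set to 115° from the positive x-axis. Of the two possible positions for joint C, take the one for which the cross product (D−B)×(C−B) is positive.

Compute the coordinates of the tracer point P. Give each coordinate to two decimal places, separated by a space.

A=(0,0), D=(6.00,0)
B = A + 2.00·(cos115°, sin115°) = (-0.8452, 1.8126)
|BD| = 7.0812
circle(B,6.00) ∩ circle(D,10.00): a=-0.9785, h=5.9197
  candidates: C₊=(-0.2758,7.7855) cross=41.918; C₋=(-3.3064,-3.6594) cross=-41.918
  branch + wants cross > 0 → take C=(-0.2758,7.7855) (cross=41.918)
ex = (C−B)/|BC| = (0.0949,0.9955); ey = (-0.9955,0.0949)
P = B + -2.36·ex + 1.08·ey = (-2.1443,-0.4342)

-2.14 -0.43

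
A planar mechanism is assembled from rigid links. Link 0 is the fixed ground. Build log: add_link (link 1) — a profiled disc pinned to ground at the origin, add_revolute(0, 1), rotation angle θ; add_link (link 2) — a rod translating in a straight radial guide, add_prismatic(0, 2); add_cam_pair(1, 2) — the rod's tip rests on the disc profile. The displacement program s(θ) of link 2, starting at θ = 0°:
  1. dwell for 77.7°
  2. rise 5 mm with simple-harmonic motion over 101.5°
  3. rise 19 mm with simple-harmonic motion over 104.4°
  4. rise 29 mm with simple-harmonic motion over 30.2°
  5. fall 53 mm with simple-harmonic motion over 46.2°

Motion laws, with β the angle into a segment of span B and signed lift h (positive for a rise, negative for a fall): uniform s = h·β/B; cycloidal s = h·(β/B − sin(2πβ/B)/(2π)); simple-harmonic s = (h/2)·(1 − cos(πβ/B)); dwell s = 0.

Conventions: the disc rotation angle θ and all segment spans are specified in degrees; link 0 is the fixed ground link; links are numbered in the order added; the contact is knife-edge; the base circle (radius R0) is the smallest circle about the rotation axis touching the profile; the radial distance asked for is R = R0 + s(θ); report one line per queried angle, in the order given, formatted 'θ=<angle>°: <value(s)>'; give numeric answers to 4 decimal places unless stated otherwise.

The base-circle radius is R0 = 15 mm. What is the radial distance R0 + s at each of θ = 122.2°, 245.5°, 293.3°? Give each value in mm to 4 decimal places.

seg 1 [0°–77.7°] dwell: s stays 0.0000
seg 2 [77.7°–179.2°] simple-harmonic, h=5: θ=122.2° here. β=44.5, B=101.5. 5/2·(1 − cos(π·0.4384)) = 2.0194 → s = 2.0194
seg 2 [77.7°–179.2°] simple-harmonic, h=5: full span → s += 5 → s = 5.0000
seg 3 [179.2°–283.6°] simple-harmonic, h=19: θ=245.5° here. β=66.3, B=104.4. 19/2·(1 − cos(π·0.6351)) = 13.4109 → s = 18.4109
seg 3 [179.2°–283.6°] simple-harmonic, h=19: full span → s += 19 → s = 24.0000
seg 4 [283.6°–313.8°] simple-harmonic, h=29: θ=293.3° here. β=9.7, B=30.2. 29/2·(1 − cos(π·0.3212)) = 6.7764 → s = 30.7764
θ=122.2°: R = R0 + s = 15 + 2.0194 = 17.0194
θ=245.5°: R = R0 + s = 15 + 18.4109 = 33.4109
θ=293.3°: R = R0 + s = 15 + 30.7764 = 45.7764

θ=122.2°: 17.0194
θ=245.5°: 33.4109
θ=293.3°: 45.7764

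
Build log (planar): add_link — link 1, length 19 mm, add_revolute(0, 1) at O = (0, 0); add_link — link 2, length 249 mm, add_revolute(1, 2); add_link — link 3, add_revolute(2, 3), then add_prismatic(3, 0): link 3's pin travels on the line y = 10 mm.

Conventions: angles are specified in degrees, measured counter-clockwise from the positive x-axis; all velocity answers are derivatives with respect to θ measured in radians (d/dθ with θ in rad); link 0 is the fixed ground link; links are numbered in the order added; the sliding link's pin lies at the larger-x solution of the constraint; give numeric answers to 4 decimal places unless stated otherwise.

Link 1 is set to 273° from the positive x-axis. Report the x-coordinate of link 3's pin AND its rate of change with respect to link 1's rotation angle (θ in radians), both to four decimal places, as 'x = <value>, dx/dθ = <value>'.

geometry: r = 19 mm, L = 249 mm, e = 10 mm
crank pin P = (r cos θ, r sin θ) = (0.994383, -18.973961)
h = r sin θ − e = -18.973961 − 10 = -28.973961
x = r cos θ + √(L² − h²) = 0.994383 + 247.308531 = 248.302914
dx/dθ = −r sin θ − h·r cos θ/√(L² − h²) (θ in radians; h = -28.973961) = 19.090460

x = 248.3029, dx/dθ = 19.0905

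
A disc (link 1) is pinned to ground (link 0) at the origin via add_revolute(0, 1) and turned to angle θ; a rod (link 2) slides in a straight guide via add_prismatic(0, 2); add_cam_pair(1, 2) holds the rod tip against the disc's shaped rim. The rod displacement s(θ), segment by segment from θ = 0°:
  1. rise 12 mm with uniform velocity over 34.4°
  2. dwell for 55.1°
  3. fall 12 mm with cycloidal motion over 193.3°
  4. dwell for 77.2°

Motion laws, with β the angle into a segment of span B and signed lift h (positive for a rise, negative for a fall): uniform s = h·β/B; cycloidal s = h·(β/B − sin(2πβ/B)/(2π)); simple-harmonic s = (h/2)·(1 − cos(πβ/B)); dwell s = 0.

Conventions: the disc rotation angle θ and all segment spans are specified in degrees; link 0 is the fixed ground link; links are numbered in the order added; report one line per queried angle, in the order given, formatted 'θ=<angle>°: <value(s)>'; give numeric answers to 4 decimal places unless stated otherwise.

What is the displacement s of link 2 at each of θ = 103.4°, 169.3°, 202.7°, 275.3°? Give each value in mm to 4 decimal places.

segment 1 (0° to 34.4°, uniform, h = 12) is passed completely: s = 0.0000 + (12) = 12.0000
segment 2 (34.4° to 89.5°, dwell): s unchanged at 12.0000
θ = 103.4° falls in segment 3 (89.5° to 282.8°, cycloidal, h = -12): β = 103.4 − 89.5 = 13.9°, B = 193.3°; Δs = -12·(0.0719 − sin(2π·0.0719)/(2π)) = -0.0291; s = 12.0000 − 0.0291 = 11.9709
θ = 169.3° falls in segment 3 (89.5° to 282.8°, cycloidal, h = -12): β = 169.3 − 89.5 = 79.8°, B = 193.3°; Δs = -12·(0.4128 − sin(2π·0.4128)/(2π)) = -3.9594; s = 12.0000 − 3.9594 = 8.0406
θ = 202.7° falls in segment 3 (89.5° to 282.8°, cycloidal, h = -12): β = 202.7 − 89.5 = 113.2°, B = 193.3°; Δs = -12·(0.5856 − sin(2π·0.5856)/(2π)) = -8.0060; s = 12.0000 − 8.0060 = 3.9940
θ = 275.3° falls in segment 3 (89.5° to 282.8°, cycloidal, h = -12): β = 275.3 − 89.5 = 185.8°, B = 193.3°; Δs = -12·(0.9612 − sin(2π·0.9612)/(2π)) = -11.9954; s = 12.0000 − 11.9954 = 0.0046

θ=103.4°: 11.9709
θ=169.3°: 8.0406
θ=202.7°: 3.9940
θ=275.3°: 0.0046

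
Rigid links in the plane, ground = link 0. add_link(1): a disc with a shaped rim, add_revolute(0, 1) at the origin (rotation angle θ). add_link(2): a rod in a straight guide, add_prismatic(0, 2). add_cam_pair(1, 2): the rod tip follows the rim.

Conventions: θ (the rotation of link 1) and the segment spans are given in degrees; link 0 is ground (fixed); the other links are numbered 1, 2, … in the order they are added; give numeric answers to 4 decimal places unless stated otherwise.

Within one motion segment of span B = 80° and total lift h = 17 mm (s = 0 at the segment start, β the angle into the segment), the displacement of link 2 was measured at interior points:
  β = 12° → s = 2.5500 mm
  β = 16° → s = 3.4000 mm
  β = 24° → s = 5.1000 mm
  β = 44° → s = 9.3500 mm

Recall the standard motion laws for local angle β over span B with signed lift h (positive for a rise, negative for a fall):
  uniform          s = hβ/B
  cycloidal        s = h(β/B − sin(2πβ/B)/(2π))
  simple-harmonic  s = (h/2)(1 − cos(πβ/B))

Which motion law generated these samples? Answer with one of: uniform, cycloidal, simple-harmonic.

candidates at β/B = r: uniform s = h·r (linear in β); cycloidal s = h·(r − sin(2πr)/(2π)); simple-harmonic s = (h/2)(1 − cos(πr))
β=12°: printed 2.5500 | uniform 2.5500, cycloidal 0.3611, simple-harmonic 0.9264
β=16°: printed 3.4000 | uniform 3.4000, cycloidal 0.8268, simple-harmonic 1.6234
β=24°: printed 5.1000 | uniform 5.1000, cycloidal 2.5268, simple-harmonic 3.5038
β=44°: printed 9.3500 | uniform 9.3500, cycloidal 10.1861, simple-harmonic 9.8297
only one law matches every sample → uniform

uniform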